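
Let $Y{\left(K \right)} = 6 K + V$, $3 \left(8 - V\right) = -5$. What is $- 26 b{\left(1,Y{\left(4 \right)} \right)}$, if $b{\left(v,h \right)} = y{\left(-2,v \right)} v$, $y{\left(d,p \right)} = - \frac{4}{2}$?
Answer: $52$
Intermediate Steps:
$V = \frac{29}{3}$ ($V = 8 - - \frac{5}{3} = 8 + \frac{5}{3} = \frac{29}{3} \approx 9.6667$)
$y{\left(d,p \right)} = -2$ ($y{\left(d,p \right)} = \left(-4\right) \frac{1}{2} = -2$)
$Y{\left(K \right)} = \frac{29}{3} + 6 K$ ($Y{\left(K \right)} = 6 K + \frac{29}{3} = \frac{29}{3} + 6 K$)
$b{\left(v,h \right)} = - 2 v$
$- 26 b{\left(1,Y{\left(4 \right)} \right)} = - 26 \left(\left(-2\right) 1\right) = \left(-26\right) \left(-2\right) = 52$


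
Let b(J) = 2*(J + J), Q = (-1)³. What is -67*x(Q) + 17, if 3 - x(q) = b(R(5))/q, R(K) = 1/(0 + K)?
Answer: -1188/5 ≈ -237.60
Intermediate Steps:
Q = -1
R(K) = 1/K
b(J) = 4*J (b(J) = 2*(2*J) = 4*J)
x(q) = 3 - 4/(5*q) (x(q) = 3 - 4/5/q = 3 - 4*(⅕)/q = 3 - 4/(5*q))
-67*x(Q) + 17 = -67*(3 - ⅘/(-1)) + 17 = -67*(3 - ⅘*(-1)) + 17 = -67*(3 + ⅘) + 17 = -67*19/5 + 17 = -1273/5 + 17 = -1188/5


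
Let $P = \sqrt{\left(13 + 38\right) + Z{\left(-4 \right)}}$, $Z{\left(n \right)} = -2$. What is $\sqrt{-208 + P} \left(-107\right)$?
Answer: $- 107 i \sqrt{201} \approx - 1517.0 i$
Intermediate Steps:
$P = 7$ ($P = \sqrt{\left(13 + 38\right) - 2} = \sqrt{51 - 2} = \sqrt{49} = 7$)
$\sqrt{-208 + P} \left(-107\right) = \sqrt{-208 + 7} \left(-107\right) = \sqrt{-201} \left(-107\right) = i \sqrt{201} \left(-107\right) = - 107 i \sqrt{201}$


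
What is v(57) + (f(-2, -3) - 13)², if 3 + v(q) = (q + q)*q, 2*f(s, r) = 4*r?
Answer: 6856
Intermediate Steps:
f(s, r) = 2*r (f(s, r) = (4*r)/2 = 2*r)
v(q) = -3 + 2*q² (v(q) = -3 + (q + q)*q = -3 + (2*q)*q = -3 + 2*q²)
v(57) + (f(-2, -3) - 13)² = (-3 + 2*57²) + (2*(-3) - 13)² = (-3 + 2*3249) + (-6 - 13)² = (-3 + 6498) + (-19)² = 6495 + 361 = 6856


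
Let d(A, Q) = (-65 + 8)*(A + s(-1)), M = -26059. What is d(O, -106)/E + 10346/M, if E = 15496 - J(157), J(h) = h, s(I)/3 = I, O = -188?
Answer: 41669013/133239667 ≈ 0.31274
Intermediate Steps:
s(I) = 3*I
E = 15339 (E = 15496 - 1*157 = 15496 - 157 = 15339)
d(A, Q) = 171 - 57*A (d(A, Q) = (-65 + 8)*(A + 3*(-1)) = -57*(A - 3) = -57*(-3 + A) = 171 - 57*A)
d(O, -106)/E + 10346/M = (171 - 57*(-188))/15339 + 10346/(-26059) = (171 + 10716)*(1/15339) + 10346*(-1/26059) = 10887*(1/15339) - 10346/26059 = 3629/5113 - 10346/26059 = 41669013/133239667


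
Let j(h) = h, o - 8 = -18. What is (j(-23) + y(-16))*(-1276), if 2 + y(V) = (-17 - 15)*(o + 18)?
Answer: 358556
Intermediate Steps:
o = -10 (o = 8 - 18 = -10)
y(V) = -258 (y(V) = -2 + (-17 - 15)*(-10 + 18) = -2 - 32*8 = -2 - 256 = -258)
(j(-23) + y(-16))*(-1276) = (-23 - 258)*(-1276) = -281*(-1276) = 358556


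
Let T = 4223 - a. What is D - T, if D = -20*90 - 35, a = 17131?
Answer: 11073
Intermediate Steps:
D = -1835 (D = -1800 - 35 = -1835)
T = -12908 (T = 4223 - 1*17131 = 4223 - 17131 = -12908)
D - T = -1835 - 1*(-12908) = -1835 + 12908 = 11073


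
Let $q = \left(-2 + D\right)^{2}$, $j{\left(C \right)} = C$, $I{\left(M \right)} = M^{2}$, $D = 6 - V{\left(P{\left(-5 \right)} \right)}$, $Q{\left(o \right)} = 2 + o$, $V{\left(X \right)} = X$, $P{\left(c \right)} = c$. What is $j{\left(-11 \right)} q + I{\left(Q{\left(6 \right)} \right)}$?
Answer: $-827$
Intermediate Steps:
$D = 11$ ($D = 6 - -5 = 6 + 5 = 11$)
$q = 81$ ($q = \left(-2 + 11\right)^{2} = 9^{2} = 81$)
$j{\left(-11 \right)} q + I{\left(Q{\left(6 \right)} \right)} = \left(-11\right) 81 + \left(2 + 6\right)^{2} = -891 + 8^{2} = -891 + 64 = -827$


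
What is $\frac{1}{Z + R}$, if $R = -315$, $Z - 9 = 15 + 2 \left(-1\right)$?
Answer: $- \frac{1}{293} \approx -0.003413$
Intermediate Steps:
$Z = 22$ ($Z = 9 + \left(15 + 2 \left(-1\right)\right) = 9 + \left(15 - 2\right) = 9 + 13 = 22$)
$\frac{1}{Z + R} = \frac{1}{22 - 315} = \frac{1}{-293} = - \frac{1}{293}$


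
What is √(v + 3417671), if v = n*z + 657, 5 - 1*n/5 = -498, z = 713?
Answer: √5211523 ≈ 2282.9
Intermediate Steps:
n = 2515 (n = 25 - 5*(-498) = 25 + 2490 = 2515)
v = 1793852 (v = 2515*713 + 657 = 1793195 + 657 = 1793852)
√(v + 3417671) = √(1793852 + 3417671) = √5211523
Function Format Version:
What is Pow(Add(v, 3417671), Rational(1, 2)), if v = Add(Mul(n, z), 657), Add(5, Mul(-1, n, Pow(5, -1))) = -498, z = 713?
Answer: Pow(5211523, Rational(1, 2)) ≈ 2282.9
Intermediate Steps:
n = 2515 (n = Add(25, Mul(-5, -498)) = Add(25, 2490) = 2515)
v = 1793852 (v = Add(Mul(2515, 713), 657) = Add(1793195, 657) = 1793852)
Pow(Add(v, 3417671), Rational(1, 2)) = Pow(Add(1793852, 3417671), Rational(1, 2)) = Pow(5211523, Rational(1, 2))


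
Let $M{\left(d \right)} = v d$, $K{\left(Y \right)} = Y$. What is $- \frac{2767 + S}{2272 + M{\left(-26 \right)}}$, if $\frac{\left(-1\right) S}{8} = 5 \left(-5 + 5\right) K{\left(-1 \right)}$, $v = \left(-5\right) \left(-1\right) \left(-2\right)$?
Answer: $- \frac{2767}{2532} \approx -1.0928$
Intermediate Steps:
$v = -10$ ($v = 5 \left(-2\right) = -10$)
$S = 0$ ($S = - 8 \cdot 5 \left(-5 + 5\right) \left(-1\right) = - 8 \cdot 5 \cdot 0 \left(-1\right) = - 8 \cdot 0 \left(-1\right) = \left(-8\right) 0 = 0$)
$M{\left(d \right)} = - 10 d$
$- \frac{2767 + S}{2272 + M{\left(-26 \right)}} = - \frac{2767 + 0}{2272 - -260} = - \frac{2767}{2272 + 260} = - \frac{2767}{2532}$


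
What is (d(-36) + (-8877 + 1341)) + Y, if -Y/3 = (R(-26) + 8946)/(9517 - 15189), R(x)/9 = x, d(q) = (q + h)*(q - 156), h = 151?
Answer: -20994477/709 ≈ -29611.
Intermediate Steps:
d(q) = (-156 + q)*(151 + q) (d(q) = (q + 151)*(q - 156) = (151 + q)*(-156 + q) = (-156 + q)*(151 + q))
R(x) = 9*x
Y = 3267/709 (Y = -3*(9*(-26) + 8946)/(9517 - 15189) = -3*(-234 + 8946)/(-5672) = -26136*(-1)/5672 = -3*(-1089/709) = 3267/709 ≈ 4.6079)
(d(-36) + (-8877 + 1341)) + Y = ((-23556 + (-36)² - 5*(-36)) + (-8877 + 1341)) + 3267/709 = ((-23556 + 1296 + 180) - 7536) + 3267/709 = (-22080 - 7536) + 3267/709 = -29616 + 3267/709 = -20994477/709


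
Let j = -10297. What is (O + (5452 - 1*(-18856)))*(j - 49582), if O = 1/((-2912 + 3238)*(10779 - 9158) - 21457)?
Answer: -737942126257827/506989 ≈ -1.4555e+9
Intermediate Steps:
O = 1/506989 (O = 1/(326*1621 - 21457) = 1/(528446 - 21457) = 1/506989 ≈ 1.9724e-6)
(O + (5452 - 1*(-18856)))*(j - 49582) = (1/506989 + (5452 - 1*(-18856)))*(-10297 - 49582) = (1/506989 + (5452 + 18856))*(-59879) = (1/506989 + 24308)*(-59879) = (12323888613/506989)*(-59879) = -737942126257827/506989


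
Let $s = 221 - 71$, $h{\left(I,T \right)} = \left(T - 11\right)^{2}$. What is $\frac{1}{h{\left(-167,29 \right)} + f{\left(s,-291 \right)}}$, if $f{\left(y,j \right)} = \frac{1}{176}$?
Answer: $\frac{176}{57025} \approx 0.0030864$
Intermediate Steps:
$h{\left(I,T \right)} = \left(-11 + T\right)^{2}$
$s = 150$ ($s = 221 - 71 = 150$)
$f{\left(y,j \right)} = \frac{1}{176}$
$\frac{1}{h{\left(-167,29 \right)} + f{\left(s,-291 \right)}} = \frac{1}{\left(-11 + 29\right)^{2} + \frac{1}{176}} = \frac{1}{18^{2} + \frac{1}{176}} = \frac{1}{324 + \frac{1}{176}} = \frac{1}{\frac{57025}{176}} = \frac{176}{57025}$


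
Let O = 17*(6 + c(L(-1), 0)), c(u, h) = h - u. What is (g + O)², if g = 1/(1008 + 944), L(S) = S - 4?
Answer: 133243250625/3810304 ≈ 34969.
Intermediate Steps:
L(S) = -4 + S
g = 1/1952 ≈ 0.00051230
O = 187 (O = 17*(6 + (0 - (-4 - 1))) = 17*(6 + (0 - 1*(-5))) = 17*(6 + (0 + 5)) = 17*(6 + 5) = 17*11 = 187)
(g + O)² = (1/1952 + 187)² = (365025/1952)² = 133243250625/3810304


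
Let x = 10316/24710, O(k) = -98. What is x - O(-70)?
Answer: 1215948/12355 ≈ 98.417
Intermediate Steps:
x = 5158/12355 (x = 10316*(1/24710) = 5158/12355 ≈ 0.41748)
x - O(-70) = 5158/12355 - 1*(-98) = 5158/12355 + 98 = 1215948/12355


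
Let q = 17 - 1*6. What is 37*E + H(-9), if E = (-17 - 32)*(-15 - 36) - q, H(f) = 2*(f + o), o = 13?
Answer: 92064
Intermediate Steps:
H(f) = 26 + 2*f (H(f) = 2*(f + 13) = 2*(13 + f) = 26 + 2*f)
q = 11 (q = 17 - 6 = 11)
E = 2488 (E = (-17 - 32)*(-15 - 36) - 1*11 = -49*(-51) - 11 = 2499 - 11 = 2488)
37*E + H(-9) = 37*2488 + (26 + 2*(-9)) = 92056 + (26 - 18) = 92056 + 8 = 92064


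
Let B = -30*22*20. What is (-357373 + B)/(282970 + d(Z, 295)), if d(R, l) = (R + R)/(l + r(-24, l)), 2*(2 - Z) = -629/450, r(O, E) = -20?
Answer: -45858408750/35017539929 ≈ -1.3096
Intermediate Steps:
B = -13200 (B = -660*20 = -13200)
Z = 2429/900 (Z = 2 - (-629)/(2*450) = 2 - ½*(-629/450) = 2 + 629/900 = 2429/900 ≈ 2.6989)
d(R, l) = 2*R/(-20 + l) (d(R, l) = (R + R)/(l - 20) = (2*R)/(-20 + l) = 2*R/(-20 + l))
(-357373 + B)/(282970 + d(Z, 295)) = (-357373 - 13200)/(282970 + 2*(2429/900)/(-20 + 295)) = -370573/(282970 + 2*(2429/900)/275) = -370573/(282970 + 2*(2429/900)*(1/275)) = -370573/(282970 + 2429/123750) = -370573/35017539929/123750 = -370573*123750/35017539929 = -45858408750/35017539929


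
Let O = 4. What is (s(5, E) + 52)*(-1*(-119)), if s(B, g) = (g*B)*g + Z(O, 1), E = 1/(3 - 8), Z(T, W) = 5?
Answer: 34034/5 ≈ 6806.8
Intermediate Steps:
E = -1/5 (E = 1/(-5) = -1/5 ≈ -0.20000)
s(B, g) = 5 + B*g**2 (s(B, g) = (g*B)*g + 5 = (B*g)*g + 5 = B*g**2 + 5 = 5 + B*g**2)
(s(5, E) + 52)*(-1*(-119)) = ((5 + 5*(-1/5)**2) + 52)*(-1*(-119)) = ((5 + 5*(1/25)) + 52)*119 = ((5 + 1/5) + 52)*119 = (26/5 + 52)*119 = (286/5)*119 = 34034/5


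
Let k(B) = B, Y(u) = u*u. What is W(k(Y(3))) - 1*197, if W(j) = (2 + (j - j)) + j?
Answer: -186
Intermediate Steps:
Y(u) = u²
W(j) = 2 + j (W(j) = (2 + 0) + j = 2 + j)
W(k(Y(3))) - 1*197 = (2 + 3²) - 1*197 = (2 + 9) - 197 = 11 - 197 = -186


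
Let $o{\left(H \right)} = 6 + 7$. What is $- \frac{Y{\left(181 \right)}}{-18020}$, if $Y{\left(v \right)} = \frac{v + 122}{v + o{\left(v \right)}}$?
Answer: $\frac{303}{3495880} \approx 8.6673 \cdot 10^{-5}$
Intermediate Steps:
$o{\left(H \right)} = 13$
$Y{\left(v \right)} = \frac{122 + v}{13 + v}$ ($Y{\left(v \right)} = \frac{v + 122}{v + 13} = \frac{122 + v}{13 + v}$)
$- \frac{Y{\left(181 \right)}}{-18020} = - \frac{\frac{1}{13 + 181} \left(122 + 181\right)}{-18020} = - \frac{\frac{1}{194} \cdot 303 \left(-1\right)}{18020} = - \frac{303 \left(-1\right)}{194 \cdot 18020} = \left(-1\right) \left(- \frac{303}{3495880}\right) = \frac{303}{3495880}$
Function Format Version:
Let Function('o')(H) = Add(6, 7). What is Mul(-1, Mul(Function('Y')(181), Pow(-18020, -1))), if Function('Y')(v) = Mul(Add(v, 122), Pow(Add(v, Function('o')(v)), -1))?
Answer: Rational(303, 3495880) ≈ 8.6673e-5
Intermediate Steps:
Function('o')(H) = 13
Function('Y')(v) = Mul(Pow(Add(13, v), -1), Add(122, v)) (Function('Y')(v) = Mul(Add(v, 122), Pow(Add(v, 13), -1)) = Mul(Add(122, v), Pow(Add(13, v), -1)) = Mul(Pow(Add(13, v), -1), Add(122, v)))
Mul(-1, Mul(Function('Y')(181), Pow(-18020, -1))) = Mul(-1, Mul(Mul(Pow(Add(13, 181), -1), Add(122, 181)), Pow(-18020, -1))) = Mul(-1, Mul(Mul(Pow(194, -1), 303), Rational(-1, 18020))) = Mul(-1, Mul(Mul(Rational(1, 194), 303), Rational(-1, 18020))) = Mul(-1, Mul(Rational(303, 194), Rational(-1, 18020))) = Mul(-1, Rational(-303, 3495880)) = Rational(303, 3495880)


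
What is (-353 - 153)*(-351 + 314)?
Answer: 18722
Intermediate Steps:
(-353 - 153)*(-351 + 314) = -506*(-37) = 18722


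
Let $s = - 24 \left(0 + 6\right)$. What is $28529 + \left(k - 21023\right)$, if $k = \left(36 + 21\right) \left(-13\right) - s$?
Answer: $6909$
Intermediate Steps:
$s = -144$ ($s = \left(-24\right) 6 = -144$)
$k = -597$ ($k = \left(36 + 21\right) \left(-13\right) - -144 = 57 \left(-13\right) + 144 = -741 + 144 = -597$)
$28529 + \left(k - 21023\right) = 28529 - 21620 = 6909$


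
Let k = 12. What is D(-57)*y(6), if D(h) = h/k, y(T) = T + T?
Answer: -57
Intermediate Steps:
y(T) = 2*T
D(h) = h/12
D(-57)*y(6) = ((1/12)*(-57))*(2*6) = -19/4*12 = -57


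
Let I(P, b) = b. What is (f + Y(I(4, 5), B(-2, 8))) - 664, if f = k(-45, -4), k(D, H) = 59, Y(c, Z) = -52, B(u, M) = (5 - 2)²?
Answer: -657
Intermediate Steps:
B(u, M) = 9 (B(u, M) = 3² = 9)
f = 59
(f + Y(I(4, 5), B(-2, 8))) - 664 = (59 - 52) - 664 = 7 - 664 = -657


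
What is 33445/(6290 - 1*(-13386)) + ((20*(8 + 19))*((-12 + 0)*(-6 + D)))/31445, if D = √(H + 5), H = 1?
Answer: 363336181/123742364 - 1296*√6/6289 ≈ 2.4315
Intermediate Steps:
D = √6 (D = √(1 + 5) = √6 ≈ 2.4495)
33445/(6290 - 1*(-13386)) + ((20*(8 + 19))*((-12 + 0)*(-6 + D)))/31445 = 33445/(6290 - 1*(-13386)) + ((20*(8 + 19))*((-12 + 0)*(-6 + √6)))/31445 = 33445/(6290 + 13386) + ((20*27)*(-12*(-6 + √6)))*(1/31445) = 33445/19676 + (540*(72 - 12*√6))*(1/31445) = 33445*(1/19676) + (38880 - 6480*√6)*(1/31445) = 33445/19676 + (7776/6289 - 1296*√6/6289) = 363336181/123742364 - 1296*√6/6289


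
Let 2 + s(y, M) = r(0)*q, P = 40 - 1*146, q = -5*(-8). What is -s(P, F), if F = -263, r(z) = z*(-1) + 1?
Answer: -38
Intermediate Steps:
r(z) = 1 - z (r(z) = -z + 1 = 1 - z)
q = 40
P = -106 (P = 40 - 146 = -106)
s(y, M) = 38 (s(y, M) = -2 + (1 - 1*0)*40 = -2 + (1 + 0)*40 = -2 + 1*40 = -2 + 40 = 38)
-s(P, F) = -1*38 = -38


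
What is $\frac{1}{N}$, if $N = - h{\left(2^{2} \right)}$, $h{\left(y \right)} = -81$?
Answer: $\frac{1}{81} \approx 0.012346$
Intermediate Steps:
$N = 81$ ($N = \left(-1\right) \left(-81\right) = 81$)
$\frac{1}{N} = \frac{1}{81}$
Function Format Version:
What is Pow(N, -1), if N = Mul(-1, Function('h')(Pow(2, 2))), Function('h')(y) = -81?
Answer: Rational(1, 81) ≈ 0.012346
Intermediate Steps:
N = 81 (N = Mul(-1, -81) = 81)
Pow(N, -1) = Pow(81, -1) = Rational(1, 81)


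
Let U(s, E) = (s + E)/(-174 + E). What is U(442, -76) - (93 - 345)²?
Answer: -7938183/125 ≈ -63505.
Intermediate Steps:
U(s, E) = (E + s)/(-174 + E)
U(442, -76) - (93 - 345)² = (-76 + 442)/(-174 - 76) - (93 - 345)² = 366/(-250) - 1*(-252)² = -1/250*366 - 1*63504 = -183/125 - 63504 = -7938183/125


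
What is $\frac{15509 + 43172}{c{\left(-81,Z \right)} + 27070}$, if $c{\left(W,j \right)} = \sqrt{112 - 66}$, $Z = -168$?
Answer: $\frac{794247335}{366392427} - \frac{58681 \sqrt{46}}{732784854} \approx 2.1672$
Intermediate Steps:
$c{\left(W,j \right)} = \sqrt{46}$
$\frac{15509 + 43172}{c{\left(-81,Z \right)} + 27070} = \frac{15509 + 43172}{\sqrt{46} + 27070} = \frac{58681}{27070 + \sqrt{46}}$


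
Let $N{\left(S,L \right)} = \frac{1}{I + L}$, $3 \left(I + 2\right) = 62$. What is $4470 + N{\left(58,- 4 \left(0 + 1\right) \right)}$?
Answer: $\frac{196683}{44} \approx 4470.1$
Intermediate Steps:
$I = \frac{56}{3}$ ($I = -2 + \frac{1}{3} \cdot 62 = -2 + \frac{62}{3} = \frac{56}{3} \approx 18.667$)
$N{\left(S,L \right)} = \frac{1}{\frac{56}{3} + L}$
$4470 + N{\left(58,- 4 \left(0 + 1\right) \right)} = 4470 + \frac{3}{56 + 3 \left(- 4 \left(0 + 1\right)\right)} = 4470 + \frac{3}{56 + 3 \left(\left(-4\right) 1\right)} = 4470 + \frac{3}{56 + 3 \left(-4\right)} = 4470 + \frac{3}{56 - 12} = 4470 + \frac{3}{44} = \frac{196683}{44}$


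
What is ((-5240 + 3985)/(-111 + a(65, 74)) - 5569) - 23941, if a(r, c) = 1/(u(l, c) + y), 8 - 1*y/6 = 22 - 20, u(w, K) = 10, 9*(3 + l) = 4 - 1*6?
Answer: -30118164/1021 ≈ -29499.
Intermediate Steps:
l = -29/9 (l = -3 + (4 - 1*6)/9 = -3 + (4 - 6)/9 = -3 + (1/9)*(-2) = -3 - 2/9 = -29/9 ≈ -3.2222)
y = 36 (y = 48 - 6*(22 - 20) = 48 - 6*2 = 48 - 12 = 36)
a(r, c) = 1/46 (a(r, c) = 1/(10 + 36) = 1/46)
((-5240 + 3985)/(-111 + a(65, 74)) - 5569) - 23941 = ((-5240 + 3985)/(-111 + 1/46) - 5569) - 23941 = (-1255/(-5105/46) - 5569) - 23941 = (-1255*(-46/5105) - 5569) - 23941 = (11546/1021 - 5569) - 23941 = -5674403/1021 - 23941 = -30118164/1021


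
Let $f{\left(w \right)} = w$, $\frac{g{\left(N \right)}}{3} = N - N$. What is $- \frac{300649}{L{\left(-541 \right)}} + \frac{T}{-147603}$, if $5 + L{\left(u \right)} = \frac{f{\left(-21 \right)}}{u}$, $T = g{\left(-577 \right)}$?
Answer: $\frac{162651109}{2684} \approx 60600.0$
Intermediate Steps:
$g{\left(N \right)} = 0$ ($g{\left(N \right)} = 3 \left(N - N\right) = 3 \cdot 0 = 0$)
$T = 0$
$L{\left(u \right)} = -5 - \frac{21}{u}$
$- \frac{300649}{L{\left(-541 \right)}} + \frac{T}{-147603} = - \frac{300649}{-5 - \frac{21}{-541}} + \frac{0}{-147603} = - \frac{300649}{-5 - - \frac{21}{541}} + 0 \left(- \frac{1}{147603}\right) = - \frac{300649}{-5 + \frac{21}{541}} + 0 = - \frac{300649}{- \frac{2684}{541}} + 0 = \left(-300649\right) \left(- \frac{541}{2684}\right) + 0 = \frac{162651109}{2684} + 0 = \frac{162651109}{2684}$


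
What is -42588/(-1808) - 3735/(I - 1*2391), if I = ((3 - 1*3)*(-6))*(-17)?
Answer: 9048399/360244 ≈ 25.117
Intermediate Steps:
I = 0 (I = ((3 - 3)*(-6))*(-17) = (0*(-6))*(-17) = 0*(-17) = 0)
-42588/(-1808) - 3735/(I - 1*2391) = -42588/(-1808) - 3735/(0 - 1*2391) = -42588*(-1/1808) - 3735/(0 - 2391) = 10647/452 - 3735/(-2391) = 10647/452 - 3735*(-1/2391) = 10647/452 + 1245/797 = 9048399/360244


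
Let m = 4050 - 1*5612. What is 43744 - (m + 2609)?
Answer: 42697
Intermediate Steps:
m = -1562 (m = 4050 - 5612 = -1562)
43744 - (m + 2609) = 43744 - (-1562 + 2609) = 43744 - 1*1047 = 43744 - 1047 = 42697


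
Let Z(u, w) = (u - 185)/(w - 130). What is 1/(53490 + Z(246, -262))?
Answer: 392/20968019 ≈ 1.8695e-5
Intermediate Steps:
Z(u, w) = (-185 + u)/(-130 + w)
1/(53490 + Z(246, -262)) = 1/(53490 + (-185 + 246)/(-130 - 262)) = 1/(53490 + 61/(-392)) = 1/(53490 - 1/392*61) = 1/(53490 - 61/392) = 1/(20968019/392) = 392/20968019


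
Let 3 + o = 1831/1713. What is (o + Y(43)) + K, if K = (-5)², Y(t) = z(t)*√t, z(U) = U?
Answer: 39517/1713 + 43*√43 ≈ 305.04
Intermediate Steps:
o = -3308/1713 (o = -3 + 1831/1713 = -3308/1713 ≈ -1.9311)
Y(t) = t^(3/2) (Y(t) = t*√t = t^(3/2))
K = 25
(o + Y(43)) + K = (-3308/1713 + 43^(3/2)) + 25 = (-3308/1713 + 43*√43) + 25 = 39517/1713 + 43*√43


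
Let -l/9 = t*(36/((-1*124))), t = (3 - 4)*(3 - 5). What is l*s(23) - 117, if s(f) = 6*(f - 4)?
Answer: 14841/31 ≈ 478.74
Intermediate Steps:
t = 2 (t = -1*(-2) = 2)
s(f) = -24 + 6*f (s(f) = 6*(-4 + f) = -24 + 6*f)
l = 162/31 (l = -18*36/((-1*124)) = -18*36/(-124) = -18*36*(-1/124) = -18*(-9)/31 = -9*(-18/31) = 162/31 ≈ 5.2258)
l*s(23) - 117 = 162*(-24 + 6*23)/31 - 117 = 162*(-24 + 138)/31 - 117 = (162/31)*114 - 117 = 18468/31 - 117 = 14841/31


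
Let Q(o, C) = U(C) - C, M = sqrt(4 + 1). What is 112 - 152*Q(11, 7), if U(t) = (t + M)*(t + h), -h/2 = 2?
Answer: -2016 - 456*sqrt(5) ≈ -3035.6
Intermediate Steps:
h = -4 (h = -2*2 = -4)
M = sqrt(5) ≈ 2.2361
U(t) = (-4 + t)*(t + sqrt(5)) (U(t) = (t + sqrt(5))*(t - 4) = (t + sqrt(5))*(-4 + t) = (-4 + t)*(t + sqrt(5)))
Q(o, C) = C**2 - 5*C - 4*sqrt(5) + C*sqrt(5) (Q(o, C) = (C**2 - 4*C - 4*sqrt(5) + C*sqrt(5)) - C = C**2 - 5*C - 4*sqrt(5) + C*sqrt(5))
112 - 152*Q(11, 7) = 112 - 152*(7**2 - 5*7 - 4*sqrt(5) + 7*sqrt(5)) = 112 - 152*(49 - 35 - 4*sqrt(5) + 7*sqrt(5)) = 112 - 152*(14 + 3*sqrt(5)) = 112 + (-2128 - 456*sqrt(5)) = -2016 - 456*sqrt(5)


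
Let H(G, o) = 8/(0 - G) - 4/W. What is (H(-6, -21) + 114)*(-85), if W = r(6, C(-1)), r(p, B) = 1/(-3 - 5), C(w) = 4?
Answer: -37570/3 ≈ -12523.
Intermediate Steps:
r(p, B) = -⅛ (r(p, B) = 1/(-8) = -⅛)
W = -⅛ ≈ -0.12500
H(G, o) = 32 - 8/G (H(G, o) = 8/(0 - G) - 4/(-⅛) = 8/((-G)) - 4*(-8) = 8*(-1/G) + 32 = -8/G + 32 = 32 - 8/G)
(H(-6, -21) + 114)*(-85) = ((32 - 8/(-6)) + 114)*(-85) = ((32 - 8*(-⅙)) + 114)*(-85) = ((32 + 4/3) + 114)*(-85) = (100/3 + 114)*(-85) = (442/3)*(-85) = -37570/3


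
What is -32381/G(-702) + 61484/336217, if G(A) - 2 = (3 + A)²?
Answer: 19154224175/164276634851 ≈ 0.11660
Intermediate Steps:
G(A) = 2 + (3 + A)²
-32381/G(-702) + 61484/336217 = -32381/(2 + (3 - 702)²) + 61484/336217 = -32381/(2 + (-699)²) + 61484*(1/336217) = -32381/(2 + 488601) + 61484/336217 = -32381/488603 + 61484/336217 = 19154224175/164276634851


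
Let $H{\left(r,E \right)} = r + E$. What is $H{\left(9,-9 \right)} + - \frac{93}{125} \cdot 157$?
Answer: $- \frac{14601}{125} \approx -116.81$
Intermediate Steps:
$H{\left(r,E \right)} = E + r$
$H{\left(9,-9 \right)} + - \frac{93}{125} \cdot 157 = \left(-9 + 9\right) + - \frac{93}{125} \cdot 157 = 0 + \left(-93\right) \frac{1}{125} \cdot 157 = 0 - \frac{14601}{125} = - \frac{14601}{125}$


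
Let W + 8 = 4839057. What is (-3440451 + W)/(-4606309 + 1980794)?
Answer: -1398598/2625515 ≈ -0.53269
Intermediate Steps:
W = 4839049 (W = -8 + 4839057 = 4839049)
(-3440451 + W)/(-4606309 + 1980794) = (-3440451 + 4839049)/(-4606309 + 1980794) = 1398598/(-2625515) = 1398598*(-1/2625515) = -1398598/2625515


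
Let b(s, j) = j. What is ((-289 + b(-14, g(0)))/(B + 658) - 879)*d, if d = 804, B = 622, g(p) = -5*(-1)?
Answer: -56551551/80 ≈ -7.0689e+5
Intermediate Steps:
g(p) = 5
((-289 + b(-14, g(0)))/(B + 658) - 879)*d = ((-289 + 5)/(622 + 658) - 879)*804 = (-284/1280 - 879)*804 = (-284*1/1280 - 879)*804 = (-71/320 - 879)*804 = -281351/320*804 = -56551551/80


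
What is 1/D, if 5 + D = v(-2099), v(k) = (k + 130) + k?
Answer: -1/4073 ≈ -0.00024552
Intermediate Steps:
v(k) = 130 + 2*k (v(k) = (130 + k) + k = 130 + 2*k)
D = -4073 (D = -5 + (130 + 2*(-2099)) = -5 + (130 - 4198) = -5 - 4068 = -4073)
1/D = 1/(-4073) = -1/4073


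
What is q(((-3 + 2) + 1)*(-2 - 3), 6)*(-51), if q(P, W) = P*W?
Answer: 0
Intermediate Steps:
q(((-3 + 2) + 1)*(-2 - 3), 6)*(-51) = ((((-3 + 2) + 1)*(-2 - 3))*6)*(-51) = (((-1 + 1)*(-5))*6)*(-51) = ((0*(-5))*6)*(-51) = (0*6)*(-51) = 0*(-51) = 0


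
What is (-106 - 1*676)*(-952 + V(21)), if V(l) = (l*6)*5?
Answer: 251804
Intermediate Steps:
V(l) = 30*l (V(l) = (6*l)*5 = 30*l)
(-106 - 1*676)*(-952 + V(21)) = (-106 - 1*676)*(-952 + 30*21) = (-106 - 676)*(-952 + 630) = -782*(-322) = 251804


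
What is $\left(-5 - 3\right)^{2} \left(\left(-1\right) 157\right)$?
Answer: $-10048$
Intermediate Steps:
$\left(-5 - 3\right)^{2} \left(\left(-1\right) 157\right) = \left(-8\right)^{2} \left(-157\right) = 64 \left(-157\right) = -10048$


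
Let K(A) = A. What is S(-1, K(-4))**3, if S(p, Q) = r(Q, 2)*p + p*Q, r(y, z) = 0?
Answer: 64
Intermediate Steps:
S(p, Q) = Q*p (S(p, Q) = 0*p + p*Q = 0 + Q*p = Q*p)
S(-1, K(-4))**3 = (-4*(-1))**3 = 4**3 = 64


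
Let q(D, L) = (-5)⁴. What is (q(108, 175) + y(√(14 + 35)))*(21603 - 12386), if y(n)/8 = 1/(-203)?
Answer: 1169333139/203 ≈ 5.7603e+6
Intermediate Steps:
q(D, L) = 625
y(n) = -8/203 (y(n) = 8/(-203) = 8*(-1/203) = -8/203)
(q(108, 175) + y(√(14 + 35)))*(21603 - 12386) = (625 - 8/203)*(21603 - 12386) = (126867/203)*9217 = 1169333139/203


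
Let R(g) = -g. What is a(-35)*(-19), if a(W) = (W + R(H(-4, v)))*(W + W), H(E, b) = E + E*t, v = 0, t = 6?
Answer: -9310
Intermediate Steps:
H(E, b) = 7*E (H(E, b) = E + E*6 = E + 6*E = 7*E)
a(W) = 2*W*(28 + W) (a(W) = (W - 7*(-4))*(W + W) = (W - 1*(-28))*(2*W) = (W + 28)*(2*W) = (28 + W)*(2*W) = 2*W*(28 + W))
a(-35)*(-19) = (2*(-35)*(28 - 35))*(-19) = (2*(-35)*(-7))*(-19) = 490*(-19) = -9310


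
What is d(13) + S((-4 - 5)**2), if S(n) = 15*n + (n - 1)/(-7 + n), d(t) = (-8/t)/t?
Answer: 7603859/6253 ≈ 1216.0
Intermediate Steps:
d(t) = -8/t**2
S(n) = 15*n + (-1 + n)/(-7 + n)
d(13) + S((-4 - 5)**2) = -8/13**2 + (-1 - 104*(-4 - 5)**2 + 15*((-4 - 5)**2)**2)/(-7 + (-4 - 5)**2) = -8*1/169 + (-1 - 104*(-9)**2 + 15*((-9)**2)**2)/(-7 + (-9)**2) = -8/169 + (-1 - 104*81 + 15*81**2)/(-7 + 81) = -8/169 + (-1 - 8424 + 15*6561)/74 = -8/169 + (-1 - 8424 + 98415)/74 = -8/169 + (1/74)*89990 = -8/169 + 44995/37 = 7603859/6253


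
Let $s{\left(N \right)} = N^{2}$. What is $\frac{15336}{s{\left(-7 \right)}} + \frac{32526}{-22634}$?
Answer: $\frac{172760625}{554533} \approx 311.54$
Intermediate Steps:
$\frac{15336}{s{\left(-7 \right)}} + \frac{32526}{-22634} = \frac{15336}{\left(-7\right)^{2}} + \frac{32526}{-22634} = \frac{15336}{49} + 32526 \left(- \frac{1}{22634}\right) = 15336 \cdot \frac{1}{49} - \frac{16263}{11317} = \frac{15336}{49} - \frac{16263}{11317} = \frac{172760625}{554533}$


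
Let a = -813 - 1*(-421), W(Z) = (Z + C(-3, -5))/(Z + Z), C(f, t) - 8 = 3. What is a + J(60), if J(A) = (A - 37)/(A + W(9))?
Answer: -215393/550 ≈ -391.62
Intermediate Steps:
C(f, t) = 11 (C(f, t) = 8 + 3 = 11)
W(Z) = (11 + Z)/(2*Z) (W(Z) = (Z + 11)/(Z + Z) = (11 + Z)/((2*Z)) = (11 + Z)*(1/(2*Z)) = (11 + Z)/(2*Z))
J(A) = (-37 + A)/(10/9 + A) (J(A) = (A - 37)/(A + (½)*(11 + 9)/9) = (-37 + A)/(A + (½)*(⅑)*20) = (-37 + A)/(A + 10/9) = (-37 + A)/(10/9 + A))
a = -392 (a = -813 + 421 = -392)
a + J(60) = -392 + 9*(-37 + 60)/(10 + 9*60) = -392 + 9*23/(10 + 540) = -392 + 9*23/550 = -392 + 9*(1/550)*23 = -392 + 207/550 = -215393/550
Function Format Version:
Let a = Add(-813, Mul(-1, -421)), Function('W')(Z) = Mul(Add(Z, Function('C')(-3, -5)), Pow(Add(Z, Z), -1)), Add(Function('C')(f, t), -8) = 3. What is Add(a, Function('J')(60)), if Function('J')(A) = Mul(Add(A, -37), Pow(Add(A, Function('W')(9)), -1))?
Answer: Rational(-215393, 550) ≈ -391.62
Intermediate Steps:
Function('C')(f, t) = 11 (Function('C')(f, t) = Add(8, 3) = 11)
Function('W')(Z) = Mul(Rational(1, 2), Pow(Z, -1), Add(11, Z)) (Function('W')(Z) = Mul(Add(Z, 11), Pow(Add(Z, Z), -1)) = Mul(Add(11, Z), Pow(Mul(2, Z), -1)) = Mul(Add(11, Z), Mul(Rational(1, 2), Pow(Z, -1))) = Mul(Rational(1, 2), Pow(Z, -1), Add(11, Z)))
Function('J')(A) = Mul(Pow(Add(Rational(10, 9), A), -1), Add(-37, A)) (Function('J')(A) = Mul(Add(A, -37), Pow(Add(A, Mul(Rational(1, 2), Pow(9, -1), Add(11, 9))), -1)) = Mul(Add(-37, A), Pow(Add(A, Mul(Rational(1, 2), Rational(1, 9), 20)), -1)) = Mul(Add(-37, A), Pow(Add(A, Rational(10, 9)), -1)) = Mul(Add(-37, A), Pow(Add(Rational(10, 9), A), -1)) = Mul(Pow(Add(Rational(10, 9), A), -1), Add(-37, A)))
a = -392 (a = Add(-813, 421) = -392)
Add(a, Function('J')(60)) = Add(-392, Mul(9, Pow(Add(10, Mul(9, 60)), -1), Add(-37, 60))) = Add(-392, Mul(9, Pow(Add(10, 540), -1), 23)) = Add(-392, Mul(9, Pow(550, -1), 23)) = Add(-392, Mul(9, Rational(1, 550), 23)) = Add(-392, Rational(207, 550)) = Rational(-215393, 550)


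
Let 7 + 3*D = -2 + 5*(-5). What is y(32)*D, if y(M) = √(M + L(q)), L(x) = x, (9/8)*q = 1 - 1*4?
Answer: -68*√66/9 ≈ -61.382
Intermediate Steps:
q = -8/3 (q = 8*(1 - 1*4)/9 = 8*(1 - 4)/9 = (8/9)*(-3) = -8/3 ≈ -2.6667)
D = -34/3 (D = -7/3 + (-2 + 5*(-5))/3 = -7/3 + (-2 - 25)/3 = -7/3 + (⅓)*(-27) = -7/3 - 9 = -34/3 ≈ -11.333)
y(M) = √(-8/3 + M) (y(M) = √(M - 8/3) = √(-8/3 + M))
y(32)*D = (√(-24 + 9*32)/3)*(-34/3) = (√(-24 + 288)/3)*(-34/3) = (√264/3)*(-34/3) = ((2*√66)/3)*(-34/3) = (2*√66/3)*(-34/3) = -68*√66/9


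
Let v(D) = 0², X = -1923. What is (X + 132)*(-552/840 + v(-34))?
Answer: 41193/35 ≈ 1176.9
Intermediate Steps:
v(D) = 0
(X + 132)*(-552/840 + v(-34)) = (-1923 + 132)*(-552/840 + 0) = -1791*(-552*1/840 + 0) = -1791*(-23/35 + 0) = -1791*(-23/35) = 41193/35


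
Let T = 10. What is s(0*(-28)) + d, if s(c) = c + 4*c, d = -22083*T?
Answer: -220830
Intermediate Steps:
d = -220830 (d = -22083*10 = -220830)
s(c) = 5*c
s(0*(-28)) + d = 5*(0*(-28)) - 220830 = 5*0 - 220830 = 0 - 220830 = -220830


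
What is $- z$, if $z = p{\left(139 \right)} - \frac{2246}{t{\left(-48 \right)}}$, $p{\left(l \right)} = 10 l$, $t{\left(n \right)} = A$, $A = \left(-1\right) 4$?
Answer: $- \frac{3903}{2} \approx -1951.5$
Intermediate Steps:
$A = -4$
$t{\left(n \right)} = -4$
$z = \frac{3903}{2}$ ($z = 10 \cdot 139 - \frac{2246}{-4} = 1390 - 2246 \left(- \frac{1}{4}\right) = 1390 - - \frac{1123}{2} = 1390 + \frac{1123}{2} = \frac{3903}{2} \approx 1951.5$)
$- z = \left(-1\right) \frac{3903}{2} = - \frac{3903}{2}$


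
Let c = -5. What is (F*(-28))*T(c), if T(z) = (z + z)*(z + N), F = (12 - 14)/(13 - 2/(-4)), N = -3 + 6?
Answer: 2240/27 ≈ 82.963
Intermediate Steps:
N = 3
F = -4/27 (F = -2/(13 - 2*(-¼)) = -2/(13 + ½) = -2/27/2 = -2*2/27 = -4/27 ≈ -0.14815)
T(z) = 2*z*(3 + z) (T(z) = (z + z)*(z + 3) = (2*z)*(3 + z) = 2*z*(3 + z))
(F*(-28))*T(c) = (-4/27*(-28))*(2*(-5)*(3 - 5)) = 112*(2*(-5)*(-2))/27 = (112/27)*20 = 2240/27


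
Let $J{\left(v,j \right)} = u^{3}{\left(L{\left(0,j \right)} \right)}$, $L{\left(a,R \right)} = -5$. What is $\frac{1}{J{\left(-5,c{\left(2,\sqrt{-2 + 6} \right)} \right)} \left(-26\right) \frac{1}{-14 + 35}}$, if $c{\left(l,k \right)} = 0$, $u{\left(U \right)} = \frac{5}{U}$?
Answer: $\frac{21}{26} \approx 0.80769$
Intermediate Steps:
$J{\left(v,j \right)} = -1$ ($J{\left(v,j \right)} = \left(\frac{5}{-5}\right)^{3} = \left(5 \left(- \frac{1}{5}\right)\right)^{3} = \left(-1\right)^{3} = -1$)
$\frac{1}{J{\left(-5,c{\left(2,\sqrt{-2 + 6} \right)} \right)} \left(-26\right) \frac{1}{-14 + 35}} = \frac{1}{\left(-1\right) \left(-26\right) \frac{1}{-14 + 35}} = \frac{1}{26 \cdot \frac{1}{21}} = \frac{1}{\frac{26}{21}} = \frac{21}{26}$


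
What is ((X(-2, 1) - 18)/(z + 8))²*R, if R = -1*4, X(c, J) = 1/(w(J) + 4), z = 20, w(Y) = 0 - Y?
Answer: -2809/1764 ≈ -1.5924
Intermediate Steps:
w(Y) = -Y
X(c, J) = 1/(4 - J) (X(c, J) = 1/(-J + 4) = 1/(4 - J))
R = -4
((X(-2, 1) - 18)/(z + 8))²*R = ((-1/(-4 + 1) - 18)/(20 + 8))²*(-4) = ((-1/(-3) - 18)/28)²*(-4) = ((-1*(-⅓) - 18)*(1/28))²*(-4) = ((⅓ - 18)*(1/28))²*(-4) = (-53/3*1/28)²*(-4) = (-53/84)²*(-4) = (2809/7056)*(-4) = -2809/1764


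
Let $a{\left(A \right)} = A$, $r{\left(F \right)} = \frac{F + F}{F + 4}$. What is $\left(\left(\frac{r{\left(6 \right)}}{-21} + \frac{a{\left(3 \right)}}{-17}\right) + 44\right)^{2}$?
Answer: $\frac{678133681}{354025} \approx 1915.5$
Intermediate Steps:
$r{\left(F \right)} = \frac{2 F}{4 + F}$
$\left(\left(\frac{r{\left(6 \right)}}{-21} + \frac{a{\left(3 \right)}}{-17}\right) + 44\right)^{2} = \left(\left(\frac{2 \cdot 6 \frac{1}{4 + 6}}{-21} + \frac{3}{-17}\right) + 44\right)^{2} = \left(\left(2 \cdot 6 \cdot \frac{1}{10} \left(- \frac{1}{21}\right) + 3 \left(- \frac{1}{17}\right)\right) + 44\right)^{2} = \left(\left(2 \cdot 6 \cdot \frac{1}{10} \left(- \frac{1}{21}\right) - \frac{3}{17}\right) + 44\right)^{2} = \left(\left(\frac{6}{5} \left(- \frac{1}{21}\right) - \frac{3}{17}\right) + 44\right)^{2} = \left(\left(- \frac{2}{35} - \frac{3}{17}\right) + 44\right)^{2} = \left(- \frac{139}{595} + 44\right)^{2} = \left(\frac{26041}{595}\right)^{2} = \frac{678133681}{354025}$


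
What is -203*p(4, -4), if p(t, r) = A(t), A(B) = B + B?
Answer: -1624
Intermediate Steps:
A(B) = 2*B
p(t, r) = 2*t
-203*p(4, -4) = -406*4 = -203*8 = -1624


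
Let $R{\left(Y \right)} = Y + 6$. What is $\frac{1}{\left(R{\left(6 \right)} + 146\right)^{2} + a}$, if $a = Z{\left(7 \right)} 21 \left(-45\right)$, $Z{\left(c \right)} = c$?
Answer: $\frac{1}{18349} \approx 5.4499 \cdot 10^{-5}$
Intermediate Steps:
$a = -6615$ ($a = 7 \cdot 21 \left(-45\right) = 147 \left(-45\right) = -6615$)
$R{\left(Y \right)} = 6 + Y$
$\frac{1}{\left(R{\left(6 \right)} + 146\right)^{2} + a} = \frac{1}{\left(\left(6 + 6\right) + 146\right)^{2} - 6615} = \frac{1}{\left(12 + 146\right)^{2} - 6615} = \frac{1}{158^{2} - 6615} = \frac{1}{24964 - 6615} = \frac{1}{18349}$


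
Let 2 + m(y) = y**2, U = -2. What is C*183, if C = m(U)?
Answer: 366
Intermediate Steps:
m(y) = -2 + y**2
C = 2 (C = -2 + (-2)**2 = -2 + 4 = 2)
C*183 = 2*183 = 366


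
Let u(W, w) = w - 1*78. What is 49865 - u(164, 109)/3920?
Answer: 195470769/3920 ≈ 49865.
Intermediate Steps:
u(W, w) = -78 + w (u(W, w) = w - 78 = -78 + w)
49865 - u(164, 109)/3920 = 49865 - (-78 + 109)/3920 = 49865 - 31/3920 = 195470769/3920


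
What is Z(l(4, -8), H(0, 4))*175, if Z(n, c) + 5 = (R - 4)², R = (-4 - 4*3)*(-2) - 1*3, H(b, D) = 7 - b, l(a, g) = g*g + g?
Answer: 108500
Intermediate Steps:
l(a, g) = g + g² (l(a, g) = g² + g = g + g²)
R = 29 (R = (-4 - 12)*(-2) - 3 = -16*(-2) - 3 = 32 - 3 = 29)
Z(n, c) = 620 (Z(n, c) = -5 + (29 - 4)² = -5 + 25² = -5 + 625 = 620)
Z(l(4, -8), H(0, 4))*175 = 620*175 = 108500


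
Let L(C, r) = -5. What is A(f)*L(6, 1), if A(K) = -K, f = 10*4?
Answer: 200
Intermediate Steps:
f = 40
A(f)*L(6, 1) = -1*40*(-5) = -40*(-5) = 200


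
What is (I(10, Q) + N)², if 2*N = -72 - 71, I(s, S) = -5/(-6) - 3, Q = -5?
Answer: 48841/9 ≈ 5426.8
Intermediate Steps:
I(s, S) = -13/6 (I(s, S) = -5*(-⅙) - 3 = ⅚ - 3 = -13/6)
N = -143/2 (N = (-72 - 71)/2 = (½)*(-143) = -143/2 ≈ -71.500)
(I(10, Q) + N)² = (-13/6 - 143/2)² = (-221/3)² = 48841/9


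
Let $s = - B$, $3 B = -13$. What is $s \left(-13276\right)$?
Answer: $- \frac{172588}{3} \approx -57529.0$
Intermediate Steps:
$B = - \frac{13}{3}$ ($B = \frac{1}{3} \left(-13\right) = - \frac{13}{3} \approx -4.3333$)
$s = \frac{13}{3}$ ($s = \left(-1\right) \left(- \frac{13}{3}\right) = \frac{13}{3} \approx 4.3333$)
$s \left(-13276\right) = \frac{13}{3} \left(-13276\right) = - \frac{172588}{3}$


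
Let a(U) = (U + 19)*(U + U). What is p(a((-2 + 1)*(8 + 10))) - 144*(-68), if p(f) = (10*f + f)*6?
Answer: 7416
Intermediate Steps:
a(U) = 2*U*(19 + U) (a(U) = (19 + U)*(2*U) = 2*U*(19 + U))
p(f) = 66*f (p(f) = (11*f)*6 = 66*f)
p(a((-2 + 1)*(8 + 10))) - 144*(-68) = 66*(2*((-2 + 1)*(8 + 10))*(19 + (-2 + 1)*(8 + 10))) - 144*(-68) = 66*(2*(-1*18)*(19 - 1*18)) - 1*(-9792) = 66*(2*(-18)*(19 - 18)) + 9792 = 66*(2*(-18)*1) + 9792 = 66*(-36) + 9792 = -2376 + 9792 = 7416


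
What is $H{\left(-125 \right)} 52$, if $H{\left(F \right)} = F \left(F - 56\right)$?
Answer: $1176500$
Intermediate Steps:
$H{\left(F \right)} = F \left(-56 + F\right)$
$H{\left(-125 \right)} 52 = - 125 \left(-56 - 125\right) 52 = \left(-125\right) \left(-181\right) 52 = 22625 \cdot 52 = 1176500$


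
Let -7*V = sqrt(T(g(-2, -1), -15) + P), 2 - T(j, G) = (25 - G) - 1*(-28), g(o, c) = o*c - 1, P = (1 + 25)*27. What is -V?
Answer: 2*sqrt(159)/7 ≈ 3.6027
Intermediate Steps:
P = 702 (P = 26*27 = 702)
g(o, c) = -1 + c*o (g(o, c) = c*o - 1 = -1 + c*o)
T(j, G) = -51 + G (T(j, G) = 2 - ((25 - G) - 1*(-28)) = 2 - ((25 - G) + 28) = 2 - (53 - G) = 2 + (-53 + G) = -51 + G)
V = -2*sqrt(159)/7 (V = -sqrt((-51 - 15) + 702)/7 = -sqrt(-66 + 702)/7 = -2*sqrt(159)/7 ≈ -3.6027)
-V = -(-2)*sqrt(159)/7 = 2*sqrt(159)/7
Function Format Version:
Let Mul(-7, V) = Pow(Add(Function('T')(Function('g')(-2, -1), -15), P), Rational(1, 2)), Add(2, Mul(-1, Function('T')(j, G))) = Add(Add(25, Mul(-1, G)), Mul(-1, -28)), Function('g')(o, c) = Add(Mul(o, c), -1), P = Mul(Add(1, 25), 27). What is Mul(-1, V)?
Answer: Mul(Rational(2, 7), Pow(159, Rational(1, 2))) ≈ 3.6027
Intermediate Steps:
P = 702 (P = Mul(26, 27) = 702)
Function('g')(o, c) = Add(-1, Mul(c, o)) (Function('g')(o, c) = Add(Mul(c, o), -1) = Add(-1, Mul(c, o)))
Function('T')(j, G) = Add(-51, G) (Function('T')(j, G) = Add(2, Mul(-1, Add(Add(25, Mul(-1, G)), Mul(-1, -28)))) = Add(2, Mul(-1, Add(Add(25, Mul(-1, G)), 28))) = Add(2, Mul(-1, Add(53, Mul(-1, G)))) = Add(2, Add(-53, G)) = Add(-51, G))
V = Mul(Rational(-2, 7), Pow(159, Rational(1, 2))) (V = Mul(Rational(-1, 7), Pow(Add(Add(-51, -15), 702), Rational(1, 2))) = Mul(Rational(-1, 7), Pow(Add(-66, 702), Rational(1, 2))) = Mul(Rational(-1, 7), Pow(636, Rational(1, 2))) = Mul(Rational(-1, 7), Mul(2, Pow(159, Rational(1, 2)))) = Mul(Rational(-2, 7), Pow(159, Rational(1, 2))) ≈ -3.6027)
Mul(-1, V) = Mul(-1, Mul(Rational(-2, 7), Pow(159, Rational(1, 2)))) = Mul(Rational(2, 7), Pow(159, Rational(1, 2)))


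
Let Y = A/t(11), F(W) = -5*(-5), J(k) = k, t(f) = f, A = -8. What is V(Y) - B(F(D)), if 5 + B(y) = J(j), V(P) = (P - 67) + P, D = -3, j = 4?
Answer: -742/11 ≈ -67.455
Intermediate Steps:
F(W) = 25
Y = -8/11 ≈ -0.72727
V(P) = -67 + 2*P (V(P) = (-67 + P) + P = -67 + 2*P)
B(y) = -1 (B(y) = -5 + 4 = -1)
V(Y) - B(F(D)) = (-67 + 2*(-8/11)) - 1*(-1) = (-67 - 16/11) + 1 = -753/11 + 1 = -742/11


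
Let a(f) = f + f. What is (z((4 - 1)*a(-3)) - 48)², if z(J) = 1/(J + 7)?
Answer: 279841/121 ≈ 2312.7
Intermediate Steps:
a(f) = 2*f
z(J) = 1/(7 + J)
(z((4 - 1)*a(-3)) - 48)² = (1/(7 + (4 - 1)*(2*(-3))) - 48)² = (1/(7 + 3*(-6)) - 48)² = (1/(7 - 18) - 48)² = (1/(-11) - 48)² = (-1/11 - 48)² = (-529/11)² = 279841/121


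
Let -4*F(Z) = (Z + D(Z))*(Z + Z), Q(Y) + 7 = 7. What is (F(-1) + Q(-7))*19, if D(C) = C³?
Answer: -19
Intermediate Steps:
Q(Y) = 0 (Q(Y) = -7 + 7 = 0)
F(Z) = -Z*(Z + Z³)/2 (F(Z) = -(Z + Z³)*(Z + Z)/4 = -(Z + Z³)*2*Z/4 = -Z*(Z + Z³)/2)
(F(-1) + Q(-7))*19 = (-½*(-1)²*(1 + (-1)²) + 0)*19 = (-½*1*(1 + 1) + 0)*19 = (-½*1*2 + 0)*19 = (-1 + 0)*19 = -1*19 = -19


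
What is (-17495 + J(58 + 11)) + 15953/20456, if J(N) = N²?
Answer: -260470751/20456 ≈ -12733.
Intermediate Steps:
(-17495 + J(58 + 11)) + 15953/20456 = (-17495 + (58 + 11)²) + 15953/20456 = (-17495 + 69²) + 15953*(1/20456) = (-17495 + 4761) + 15953/20456 = -12734 + 15953/20456 = -260470751/20456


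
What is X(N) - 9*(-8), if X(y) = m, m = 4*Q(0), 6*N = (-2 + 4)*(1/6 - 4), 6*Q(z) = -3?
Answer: 70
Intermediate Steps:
Q(z) = -½ (Q(z) = (⅙)*(-3) = -½)
N = -23/18 (N = ((-2 + 4)*(1/6 - 4))/6 = (2*(⅙ - 4))/6 = (2*(-23/6))/6 = (⅙)*(-23/3) = -23/18 ≈ -1.2778)
m = -2 (m = 4*(-½) = -2)
X(y) = -2
X(N) - 9*(-8) = -2 - 9*(-8) = -2 + 72 = 70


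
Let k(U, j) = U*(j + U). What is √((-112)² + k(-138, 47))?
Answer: √25102 ≈ 158.44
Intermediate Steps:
k(U, j) = U*(U + j)
√((-112)² + k(-138, 47)) = √((-112)² - 138*(-138 + 47)) = √(12544 - 138*(-91)) = √(12544 + 12558) = √25102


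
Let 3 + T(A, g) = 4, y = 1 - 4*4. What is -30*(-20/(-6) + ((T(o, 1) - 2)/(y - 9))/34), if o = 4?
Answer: -13605/136 ≈ -100.04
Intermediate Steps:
y = -15 (y = 1 - 16 = -15)
T(A, g) = 1 (T(A, g) = -3 + 4 = 1)
-30*(-20/(-6) + ((T(o, 1) - 2)/(y - 9))/34) = -30*(-20/(-6) + ((1 - 2)/(-15 - 9))/34) = -30*(-20*(-⅙) - 1/(-24)*(1/34)) = -30*(10/3 - 1*(-1/24)*(1/34)) = -30*(10/3 + (1/24)*(1/34)) = -30*(10/3 + 1/816) = -30*907/272 = -13605/136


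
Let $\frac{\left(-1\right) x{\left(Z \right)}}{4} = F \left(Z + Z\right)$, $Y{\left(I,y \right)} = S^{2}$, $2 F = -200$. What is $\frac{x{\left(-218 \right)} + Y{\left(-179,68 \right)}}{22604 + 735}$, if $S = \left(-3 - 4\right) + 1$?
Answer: $- \frac{174364}{23339} \approx -7.4709$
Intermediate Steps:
$F = -100$ ($F = \frac{1}{2} \left(-200\right) = -100$)
$S = -6$ ($S = -7 + 1 = -6$)
$Y{\left(I,y \right)} = 36$ ($Y{\left(I,y \right)} = \left(-6\right)^{2} = 36$)
$x{\left(Z \right)} = 800 Z$ ($x{\left(Z \right)} = - 4 \left(- 100 \left(Z + Z\right)\right) = - 4 \left(- 100 \cdot 2 Z\right) = - 4 \left(- 200 Z\right) = 800 Z$)
$\frac{x{\left(-218 \right)} + Y{\left(-179,68 \right)}}{22604 + 735} = \frac{800 \left(-218\right) + 36}{22604 + 735} = \frac{-174400 + 36}{23339} = \left(-174364\right) \frac{1}{23339} = - \frac{174364}{23339}$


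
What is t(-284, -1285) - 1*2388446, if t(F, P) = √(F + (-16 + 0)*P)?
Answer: -2388446 + 2*√5069 ≈ -2.3883e+6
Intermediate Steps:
t(F, P) = √(F - 16*P)
t(-284, -1285) - 1*2388446 = √(-284 - 16*(-1285)) - 1*2388446 = √(-284 + 20560) - 2388446 = √20276 - 2388446 = 2*√5069 - 2388446 = -2388446 + 2*√5069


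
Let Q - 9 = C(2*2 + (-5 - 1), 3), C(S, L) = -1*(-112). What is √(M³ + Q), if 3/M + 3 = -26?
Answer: √85580218/841 ≈ 11.000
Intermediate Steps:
M = -3/29 (M = 3/(-3 - 26) = 3/(-29) = 3*(-1/29) = -3/29 ≈ -0.10345)
C(S, L) = 112
Q = 121 (Q = 9 + 112 = 121)
√(M³ + Q) = √((-3/29)³ + 121) = √(-27/24389 + 121) = √(2951042/24389) = √85580218/841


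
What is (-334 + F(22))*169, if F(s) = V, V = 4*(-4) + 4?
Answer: -58474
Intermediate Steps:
V = -12 (V = -16 + 4 = -12)
F(s) = -12
(-334 + F(22))*169 = (-334 - 12)*169 = -346*169 = -58474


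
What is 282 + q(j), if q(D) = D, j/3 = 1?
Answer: 285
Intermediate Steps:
j = 3 (j = 3*1 = 3)
282 + q(j) = 282 + 3 = 285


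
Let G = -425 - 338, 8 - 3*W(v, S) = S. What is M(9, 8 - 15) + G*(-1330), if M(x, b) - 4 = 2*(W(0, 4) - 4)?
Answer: 3044366/3 ≈ 1.0148e+6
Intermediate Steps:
W(v, S) = 8/3 - S/3
M(x, b) = -4/3 (M(x, b) = 4 + 2*((8/3 - ⅓*4) - 4) = 4 + 2*((8/3 - 4/3) - 4) = 4 + 2*(4/3 - 4) = 4 + 2*(-8/3) = 4 - 16/3 = -4/3)
G = -763
M(9, 8 - 15) + G*(-1330) = -4/3 - 763*(-1330) = -4/3 + 1014790 = 3044366/3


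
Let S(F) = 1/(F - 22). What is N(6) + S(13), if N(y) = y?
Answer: 53/9 ≈ 5.8889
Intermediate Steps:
S(F) = 1/(-22 + F)
N(6) + S(13) = 6 + 1/(-22 + 13) = 6 + 1/(-9) = 6 - 1/9 = 53/9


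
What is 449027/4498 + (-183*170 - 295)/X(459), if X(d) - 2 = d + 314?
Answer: 41347247/697190 ≈ 59.306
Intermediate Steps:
X(d) = 316 + d (X(d) = 2 + (d + 314) = 2 + (314 + d) = 316 + d)
449027/4498 + (-183*170 - 295)/X(459) = 449027/4498 + (-183*170 - 295)/(316 + 459) = 449027*(1/4498) + (-31110 - 295)/775 = 449027/4498 - 31405*1/775 = 449027/4498 - 6281/155 = 41347247/697190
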